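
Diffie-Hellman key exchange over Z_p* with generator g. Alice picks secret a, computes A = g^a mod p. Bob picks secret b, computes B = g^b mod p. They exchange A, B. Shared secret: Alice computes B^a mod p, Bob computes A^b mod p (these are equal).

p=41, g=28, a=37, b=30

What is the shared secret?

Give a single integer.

Answer: 32

Derivation:
A = 28^37 mod 41  (bits of 37 = 100101)
  bit 0 = 1: r = r^2 * 28 mod 41 = 1^2 * 28 = 1*28 = 28
  bit 1 = 0: r = r^2 mod 41 = 28^2 = 5
  bit 2 = 0: r = r^2 mod 41 = 5^2 = 25
  bit 3 = 1: r = r^2 * 28 mod 41 = 25^2 * 28 = 10*28 = 34
  bit 4 = 0: r = r^2 mod 41 = 34^2 = 8
  bit 5 = 1: r = r^2 * 28 mod 41 = 8^2 * 28 = 23*28 = 29
  -> A = 29
B = 28^30 mod 41  (bits of 30 = 11110)
  bit 0 = 1: r = r^2 * 28 mod 41 = 1^2 * 28 = 1*28 = 28
  bit 1 = 1: r = r^2 * 28 mod 41 = 28^2 * 28 = 5*28 = 17
  bit 2 = 1: r = r^2 * 28 mod 41 = 17^2 * 28 = 2*28 = 15
  bit 3 = 1: r = r^2 * 28 mod 41 = 15^2 * 28 = 20*28 = 27
  bit 4 = 0: r = r^2 mod 41 = 27^2 = 32
  -> B = 32
s = B^a = 32^37 mod 41  (bits of 37 = 100101)
  bit 0 = 1: r = r^2 * 32 mod 41 = 1^2 * 32 = 1*32 = 32
  bit 1 = 0: r = r^2 mod 41 = 32^2 = 40
  bit 2 = 0: r = r^2 mod 41 = 40^2 = 1
  bit 3 = 1: r = r^2 * 32 mod 41 = 1^2 * 32 = 1*32 = 32
  bit 4 = 0: r = r^2 mod 41 = 32^2 = 40
  bit 5 = 1: r = r^2 * 32 mod 41 = 40^2 * 32 = 1*32 = 32
  -> s = B^a = 32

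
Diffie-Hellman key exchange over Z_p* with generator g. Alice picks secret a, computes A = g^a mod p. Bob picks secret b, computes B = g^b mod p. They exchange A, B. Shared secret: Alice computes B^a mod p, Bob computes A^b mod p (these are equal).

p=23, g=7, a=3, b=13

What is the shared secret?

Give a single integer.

A = 7^3 mod 23  (bits of 3 = 11)
  bit 0 = 1: r = r^2 * 7 mod 23 = 1^2 * 7 = 1*7 = 7
  bit 1 = 1: r = r^2 * 7 mod 23 = 7^2 * 7 = 3*7 = 21
  -> A = 21
B = 7^13 mod 23  (bits of 13 = 1101)
  bit 0 = 1: r = r^2 * 7 mod 23 = 1^2 * 7 = 1*7 = 7
  bit 1 = 1: r = r^2 * 7 mod 23 = 7^2 * 7 = 3*7 = 21
  bit 2 = 0: r = r^2 mod 23 = 21^2 = 4
  bit 3 = 1: r = r^2 * 7 mod 23 = 4^2 * 7 = 16*7 = 20
  -> B = 20
s = B^a = 20^3 mod 23  (bits of 3 = 11)
  bit 0 = 1: r = r^2 * 20 mod 23 = 1^2 * 20 = 1*20 = 20
  bit 1 = 1: r = r^2 * 20 mod 23 = 20^2 * 20 = 9*20 = 19
  -> s = B^a = 19

Answer: 19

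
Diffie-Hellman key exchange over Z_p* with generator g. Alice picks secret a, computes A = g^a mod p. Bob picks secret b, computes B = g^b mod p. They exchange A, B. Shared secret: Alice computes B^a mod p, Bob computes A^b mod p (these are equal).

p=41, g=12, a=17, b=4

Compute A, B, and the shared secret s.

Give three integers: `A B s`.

A = 12^17 mod 41  (bits of 17 = 10001)
  bit 0 = 1: r = r^2 * 12 mod 41 = 1^2 * 12 = 1*12 = 12
  bit 1 = 0: r = r^2 mod 41 = 12^2 = 21
  bit 2 = 0: r = r^2 mod 41 = 21^2 = 31
  bit 3 = 0: r = r^2 mod 41 = 31^2 = 18
  bit 4 = 1: r = r^2 * 12 mod 41 = 18^2 * 12 = 37*12 = 34
  -> A = 34
B = 12^4 mod 41  (bits of 4 = 100)
  bit 0 = 1: r = r^2 * 12 mod 41 = 1^2 * 12 = 1*12 = 12
  bit 1 = 0: r = r^2 mod 41 = 12^2 = 21
  bit 2 = 0: r = r^2 mod 41 = 21^2 = 31
  -> B = 31
s = B^a = 31^17 mod 41  (bits of 17 = 10001)
  bit 0 = 1: r = r^2 * 31 mod 41 = 1^2 * 31 = 1*31 = 31
  bit 1 = 0: r = r^2 mod 41 = 31^2 = 18
  bit 2 = 0: r = r^2 mod 41 = 18^2 = 37
  bit 3 = 0: r = r^2 mod 41 = 37^2 = 16
  bit 4 = 1: r = r^2 * 31 mod 41 = 16^2 * 31 = 10*31 = 23
  -> s = B^a = 23

Answer: 34 31 23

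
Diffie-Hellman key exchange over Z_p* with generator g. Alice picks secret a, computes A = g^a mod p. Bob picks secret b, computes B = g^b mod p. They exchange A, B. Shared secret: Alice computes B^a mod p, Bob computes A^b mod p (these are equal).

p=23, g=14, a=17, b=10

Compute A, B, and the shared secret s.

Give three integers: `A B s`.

Answer: 20 18 8

Derivation:
A = 14^17 mod 23  (bits of 17 = 10001)
  bit 0 = 1: r = r^2 * 14 mod 23 = 1^2 * 14 = 1*14 = 14
  bit 1 = 0: r = r^2 mod 23 = 14^2 = 12
  bit 2 = 0: r = r^2 mod 23 = 12^2 = 6
  bit 3 = 0: r = r^2 mod 23 = 6^2 = 13
  bit 4 = 1: r = r^2 * 14 mod 23 = 13^2 * 14 = 8*14 = 20
  -> A = 20
B = 14^10 mod 23  (bits of 10 = 1010)
  bit 0 = 1: r = r^2 * 14 mod 23 = 1^2 * 14 = 1*14 = 14
  bit 1 = 0: r = r^2 mod 23 = 14^2 = 12
  bit 2 = 1: r = r^2 * 14 mod 23 = 12^2 * 14 = 6*14 = 15
  bit 3 = 0: r = r^2 mod 23 = 15^2 = 18
  -> B = 18
s = B^a = 18^17 mod 23  (bits of 17 = 10001)
  bit 0 = 1: r = r^2 * 18 mod 23 = 1^2 * 18 = 1*18 = 18
  bit 1 = 0: r = r^2 mod 23 = 18^2 = 2
  bit 2 = 0: r = r^2 mod 23 = 2^2 = 4
  bit 3 = 0: r = r^2 mod 23 = 4^2 = 16
  bit 4 = 1: r = r^2 * 18 mod 23 = 16^2 * 18 = 3*18 = 8
  -> s = B^a = 8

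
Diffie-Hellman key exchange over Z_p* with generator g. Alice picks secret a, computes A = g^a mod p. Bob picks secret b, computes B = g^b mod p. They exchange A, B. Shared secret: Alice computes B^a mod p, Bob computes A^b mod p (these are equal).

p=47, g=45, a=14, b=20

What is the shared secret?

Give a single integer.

Answer: 16

Derivation:
A = 45^14 mod 47  (bits of 14 = 1110)
  bit 0 = 1: r = r^2 * 45 mod 47 = 1^2 * 45 = 1*45 = 45
  bit 1 = 1: r = r^2 * 45 mod 47 = 45^2 * 45 = 4*45 = 39
  bit 2 = 1: r = r^2 * 45 mod 47 = 39^2 * 45 = 17*45 = 13
  bit 3 = 0: r = r^2 mod 47 = 13^2 = 28
  -> A = 28
B = 45^20 mod 47  (bits of 20 = 10100)
  bit 0 = 1: r = r^2 * 45 mod 47 = 1^2 * 45 = 1*45 = 45
  bit 1 = 0: r = r^2 mod 47 = 45^2 = 4
  bit 2 = 1: r = r^2 * 45 mod 47 = 4^2 * 45 = 16*45 = 15
  bit 3 = 0: r = r^2 mod 47 = 15^2 = 37
  bit 4 = 0: r = r^2 mod 47 = 37^2 = 6
  -> B = 6
s = B^a = 6^14 mod 47  (bits of 14 = 1110)
  bit 0 = 1: r = r^2 * 6 mod 47 = 1^2 * 6 = 1*6 = 6
  bit 1 = 1: r = r^2 * 6 mod 47 = 6^2 * 6 = 36*6 = 28
  bit 2 = 1: r = r^2 * 6 mod 47 = 28^2 * 6 = 32*6 = 4
  bit 3 = 0: r = r^2 mod 47 = 4^2 = 16
  -> s = B^a = 16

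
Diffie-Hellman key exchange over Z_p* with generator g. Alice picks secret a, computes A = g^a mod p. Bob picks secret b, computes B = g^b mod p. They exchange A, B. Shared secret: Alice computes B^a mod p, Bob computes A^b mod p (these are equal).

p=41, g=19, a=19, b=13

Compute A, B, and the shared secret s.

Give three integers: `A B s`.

A = 19^19 mod 41  (bits of 19 = 10011)
  bit 0 = 1: r = r^2 * 19 mod 41 = 1^2 * 19 = 1*19 = 19
  bit 1 = 0: r = r^2 mod 41 = 19^2 = 33
  bit 2 = 0: r = r^2 mod 41 = 33^2 = 23
  bit 3 = 1: r = r^2 * 19 mod 41 = 23^2 * 19 = 37*19 = 6
  bit 4 = 1: r = r^2 * 19 mod 41 = 6^2 * 19 = 36*19 = 28
  -> A = 28
B = 19^13 mod 41  (bits of 13 = 1101)
  bit 0 = 1: r = r^2 * 19 mod 41 = 1^2 * 19 = 1*19 = 19
  bit 1 = 1: r = r^2 * 19 mod 41 = 19^2 * 19 = 33*19 = 12
  bit 2 = 0: r = r^2 mod 41 = 12^2 = 21
  bit 3 = 1: r = r^2 * 19 mod 41 = 21^2 * 19 = 31*19 = 15
  -> B = 15
s = B^a = 15^19 mod 41  (bits of 19 = 10011)
  bit 0 = 1: r = r^2 * 15 mod 41 = 1^2 * 15 = 1*15 = 15
  bit 1 = 0: r = r^2 mod 41 = 15^2 = 20
  bit 2 = 0: r = r^2 mod 41 = 20^2 = 31
  bit 3 = 1: r = r^2 * 15 mod 41 = 31^2 * 15 = 18*15 = 24
  bit 4 = 1: r = r^2 * 15 mod 41 = 24^2 * 15 = 2*15 = 30
  -> s = B^a = 30

Answer: 28 15 30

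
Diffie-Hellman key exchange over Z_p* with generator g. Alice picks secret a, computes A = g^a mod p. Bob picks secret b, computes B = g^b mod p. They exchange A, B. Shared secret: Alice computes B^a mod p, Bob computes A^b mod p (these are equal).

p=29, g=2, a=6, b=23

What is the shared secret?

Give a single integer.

Answer: 22

Derivation:
A = 2^6 mod 29  (bits of 6 = 110)
  bit 0 = 1: r = r^2 * 2 mod 29 = 1^2 * 2 = 1*2 = 2
  bit 1 = 1: r = r^2 * 2 mod 29 = 2^2 * 2 = 4*2 = 8
  bit 2 = 0: r = r^2 mod 29 = 8^2 = 6
  -> A = 6
B = 2^23 mod 29  (bits of 23 = 10111)
  bit 0 = 1: r = r^2 * 2 mod 29 = 1^2 * 2 = 1*2 = 2
  bit 1 = 0: r = r^2 mod 29 = 2^2 = 4
  bit 2 = 1: r = r^2 * 2 mod 29 = 4^2 * 2 = 16*2 = 3
  bit 3 = 1: r = r^2 * 2 mod 29 = 3^2 * 2 = 9*2 = 18
  bit 4 = 1: r = r^2 * 2 mod 29 = 18^2 * 2 = 5*2 = 10
  -> B = 10
s = B^a = 10^6 mod 29  (bits of 6 = 110)
  bit 0 = 1: r = r^2 * 10 mod 29 = 1^2 * 10 = 1*10 = 10
  bit 1 = 1: r = r^2 * 10 mod 29 = 10^2 * 10 = 13*10 = 14
  bit 2 = 0: r = r^2 mod 29 = 14^2 = 22
  -> s = B^a = 22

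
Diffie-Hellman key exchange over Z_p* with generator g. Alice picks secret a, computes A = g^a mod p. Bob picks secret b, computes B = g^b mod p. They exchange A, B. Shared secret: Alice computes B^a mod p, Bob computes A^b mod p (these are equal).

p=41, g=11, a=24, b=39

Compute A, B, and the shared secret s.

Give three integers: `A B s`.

Answer: 37 15 10

Derivation:
A = 11^24 mod 41  (bits of 24 = 11000)
  bit 0 = 1: r = r^2 * 11 mod 41 = 1^2 * 11 = 1*11 = 11
  bit 1 = 1: r = r^2 * 11 mod 41 = 11^2 * 11 = 39*11 = 19
  bit 2 = 0: r = r^2 mod 41 = 19^2 = 33
  bit 3 = 0: r = r^2 mod 41 = 33^2 = 23
  bit 4 = 0: r = r^2 mod 41 = 23^2 = 37
  -> A = 37
B = 11^39 mod 41  (bits of 39 = 100111)
  bit 0 = 1: r = r^2 * 11 mod 41 = 1^2 * 11 = 1*11 = 11
  bit 1 = 0: r = r^2 mod 41 = 11^2 = 39
  bit 2 = 0: r = r^2 mod 41 = 39^2 = 4
  bit 3 = 1: r = r^2 * 11 mod 41 = 4^2 * 11 = 16*11 = 12
  bit 4 = 1: r = r^2 * 11 mod 41 = 12^2 * 11 = 21*11 = 26
  bit 5 = 1: r = r^2 * 11 mod 41 = 26^2 * 11 = 20*11 = 15
  -> B = 15
s = B^a = 15^24 mod 41  (bits of 24 = 11000)
  bit 0 = 1: r = r^2 * 15 mod 41 = 1^2 * 15 = 1*15 = 15
  bit 1 = 1: r = r^2 * 15 mod 41 = 15^2 * 15 = 20*15 = 13
  bit 2 = 0: r = r^2 mod 41 = 13^2 = 5
  bit 3 = 0: r = r^2 mod 41 = 5^2 = 25
  bit 4 = 0: r = r^2 mod 41 = 25^2 = 10
  -> s = B^a = 10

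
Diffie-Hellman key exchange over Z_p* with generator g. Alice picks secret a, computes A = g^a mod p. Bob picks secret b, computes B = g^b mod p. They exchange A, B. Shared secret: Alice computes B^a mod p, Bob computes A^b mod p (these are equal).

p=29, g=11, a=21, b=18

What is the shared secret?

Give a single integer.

Answer: 28

Derivation:
A = 11^21 mod 29  (bits of 21 = 10101)
  bit 0 = 1: r = r^2 * 11 mod 29 = 1^2 * 11 = 1*11 = 11
  bit 1 = 0: r = r^2 mod 29 = 11^2 = 5
  bit 2 = 1: r = r^2 * 11 mod 29 = 5^2 * 11 = 25*11 = 14
  bit 3 = 0: r = r^2 mod 29 = 14^2 = 22
  bit 4 = 1: r = r^2 * 11 mod 29 = 22^2 * 11 = 20*11 = 17
  -> A = 17
B = 11^18 mod 29  (bits of 18 = 10010)
  bit 0 = 1: r = r^2 * 11 mod 29 = 1^2 * 11 = 1*11 = 11
  bit 1 = 0: r = r^2 mod 29 = 11^2 = 5
  bit 2 = 0: r = r^2 mod 29 = 5^2 = 25
  bit 3 = 1: r = r^2 * 11 mod 29 = 25^2 * 11 = 16*11 = 2
  bit 4 = 0: r = r^2 mod 29 = 2^2 = 4
  -> B = 4
s = B^a = 4^21 mod 29  (bits of 21 = 10101)
  bit 0 = 1: r = r^2 * 4 mod 29 = 1^2 * 4 = 1*4 = 4
  bit 1 = 0: r = r^2 mod 29 = 4^2 = 16
  bit 2 = 1: r = r^2 * 4 mod 29 = 16^2 * 4 = 24*4 = 9
  bit 3 = 0: r = r^2 mod 29 = 9^2 = 23
  bit 4 = 1: r = r^2 * 4 mod 29 = 23^2 * 4 = 7*4 = 28
  -> s = B^a = 28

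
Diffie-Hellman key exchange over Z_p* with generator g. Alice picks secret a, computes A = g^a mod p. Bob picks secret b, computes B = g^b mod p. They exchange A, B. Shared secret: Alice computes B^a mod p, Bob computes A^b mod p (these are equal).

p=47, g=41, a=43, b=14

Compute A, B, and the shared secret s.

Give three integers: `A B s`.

A = 41^43 mod 47  (bits of 43 = 101011)
  bit 0 = 1: r = r^2 * 41 mod 47 = 1^2 * 41 = 1*41 = 41
  bit 1 = 0: r = r^2 mod 47 = 41^2 = 36
  bit 2 = 1: r = r^2 * 41 mod 47 = 36^2 * 41 = 27*41 = 26
  bit 3 = 0: r = r^2 mod 47 = 26^2 = 18
  bit 4 = 1: r = r^2 * 41 mod 47 = 18^2 * 41 = 42*41 = 30
  bit 5 = 1: r = r^2 * 41 mod 47 = 30^2 * 41 = 7*41 = 5
  -> A = 5
B = 41^14 mod 47  (bits of 14 = 1110)
  bit 0 = 1: r = r^2 * 41 mod 47 = 1^2 * 41 = 1*41 = 41
  bit 1 = 1: r = r^2 * 41 mod 47 = 41^2 * 41 = 36*41 = 19
  bit 2 = 1: r = r^2 * 41 mod 47 = 19^2 * 41 = 32*41 = 43
  bit 3 = 0: r = r^2 mod 47 = 43^2 = 16
  -> B = 16
s = B^a = 16^43 mod 47  (bits of 43 = 101011)
  bit 0 = 1: r = r^2 * 16 mod 47 = 1^2 * 16 = 1*16 = 16
  bit 1 = 0: r = r^2 mod 47 = 16^2 = 21
  bit 2 = 1: r = r^2 * 16 mod 47 = 21^2 * 16 = 18*16 = 6
  bit 3 = 0: r = r^2 mod 47 = 6^2 = 36
  bit 4 = 1: r = r^2 * 16 mod 47 = 36^2 * 16 = 27*16 = 9
  bit 5 = 1: r = r^2 * 16 mod 47 = 9^2 * 16 = 34*16 = 27
  -> s = B^a = 27

Answer: 5 16 27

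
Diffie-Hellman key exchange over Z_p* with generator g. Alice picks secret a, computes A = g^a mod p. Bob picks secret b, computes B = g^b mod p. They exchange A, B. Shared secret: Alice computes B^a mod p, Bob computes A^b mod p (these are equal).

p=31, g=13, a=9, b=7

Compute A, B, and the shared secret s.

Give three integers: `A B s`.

A = 13^9 mod 31  (bits of 9 = 1001)
  bit 0 = 1: r = r^2 * 13 mod 31 = 1^2 * 13 = 1*13 = 13
  bit 1 = 0: r = r^2 mod 31 = 13^2 = 14
  bit 2 = 0: r = r^2 mod 31 = 14^2 = 10
  bit 3 = 1: r = r^2 * 13 mod 31 = 10^2 * 13 = 7*13 = 29
  -> A = 29
B = 13^7 mod 31  (bits of 7 = 111)
  bit 0 = 1: r = r^2 * 13 mod 31 = 1^2 * 13 = 1*13 = 13
  bit 1 = 1: r = r^2 * 13 mod 31 = 13^2 * 13 = 14*13 = 27
  bit 2 = 1: r = r^2 * 13 mod 31 = 27^2 * 13 = 16*13 = 22
  -> B = 22
s = B^a = 22^9 mod 31  (bits of 9 = 1001)
  bit 0 = 1: r = r^2 * 22 mod 31 = 1^2 * 22 = 1*22 = 22
  bit 1 = 0: r = r^2 mod 31 = 22^2 = 19
  bit 2 = 0: r = r^2 mod 31 = 19^2 = 20
  bit 3 = 1: r = r^2 * 22 mod 31 = 20^2 * 22 = 28*22 = 27
  -> s = B^a = 27

Answer: 29 22 27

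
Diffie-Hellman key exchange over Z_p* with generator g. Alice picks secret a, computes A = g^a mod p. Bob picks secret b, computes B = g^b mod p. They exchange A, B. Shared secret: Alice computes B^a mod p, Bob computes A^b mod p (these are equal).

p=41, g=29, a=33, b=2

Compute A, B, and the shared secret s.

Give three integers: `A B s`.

Answer: 13 21 5

Derivation:
A = 29^33 mod 41  (bits of 33 = 100001)
  bit 0 = 1: r = r^2 * 29 mod 41 = 1^2 * 29 = 1*29 = 29
  bit 1 = 0: r = r^2 mod 41 = 29^2 = 21
  bit 2 = 0: r = r^2 mod 41 = 21^2 = 31
  bit 3 = 0: r = r^2 mod 41 = 31^2 = 18
  bit 4 = 0: r = r^2 mod 41 = 18^2 = 37
  bit 5 = 1: r = r^2 * 29 mod 41 = 37^2 * 29 = 16*29 = 13
  -> A = 13
B = 29^2 mod 41  (bits of 2 = 10)
  bit 0 = 1: r = r^2 * 29 mod 41 = 1^2 * 29 = 1*29 = 29
  bit 1 = 0: r = r^2 mod 41 = 29^2 = 21
  -> B = 21
s = B^a = 21^33 mod 41  (bits of 33 = 100001)
  bit 0 = 1: r = r^2 * 21 mod 41 = 1^2 * 21 = 1*21 = 21
  bit 1 = 0: r = r^2 mod 41 = 21^2 = 31
  bit 2 = 0: r = r^2 mod 41 = 31^2 = 18
  bit 3 = 0: r = r^2 mod 41 = 18^2 = 37
  bit 4 = 0: r = r^2 mod 41 = 37^2 = 16
  bit 5 = 1: r = r^2 * 21 mod 41 = 16^2 * 21 = 10*21 = 5
  -> s = B^a = 5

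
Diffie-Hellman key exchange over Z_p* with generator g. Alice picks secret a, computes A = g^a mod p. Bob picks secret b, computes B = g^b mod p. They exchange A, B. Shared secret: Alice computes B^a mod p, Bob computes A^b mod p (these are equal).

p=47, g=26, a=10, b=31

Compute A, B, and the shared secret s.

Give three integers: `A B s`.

Answer: 27 22 3

Derivation:
A = 26^10 mod 47  (bits of 10 = 1010)
  bit 0 = 1: r = r^2 * 26 mod 47 = 1^2 * 26 = 1*26 = 26
  bit 1 = 0: r = r^2 mod 47 = 26^2 = 18
  bit 2 = 1: r = r^2 * 26 mod 47 = 18^2 * 26 = 42*26 = 11
  bit 3 = 0: r = r^2 mod 47 = 11^2 = 27
  -> A = 27
B = 26^31 mod 47  (bits of 31 = 11111)
  bit 0 = 1: r = r^2 * 26 mod 47 = 1^2 * 26 = 1*26 = 26
  bit 1 = 1: r = r^2 * 26 mod 47 = 26^2 * 26 = 18*26 = 45
  bit 2 = 1: r = r^2 * 26 mod 47 = 45^2 * 26 = 4*26 = 10
  bit 3 = 1: r = r^2 * 26 mod 47 = 10^2 * 26 = 6*26 = 15
  bit 4 = 1: r = r^2 * 26 mod 47 = 15^2 * 26 = 37*26 = 22
  -> B = 22
s = B^a = 22^10 mod 47  (bits of 10 = 1010)
  bit 0 = 1: r = r^2 * 22 mod 47 = 1^2 * 22 = 1*22 = 22
  bit 1 = 0: r = r^2 mod 47 = 22^2 = 14
  bit 2 = 1: r = r^2 * 22 mod 47 = 14^2 * 22 = 8*22 = 35
  bit 3 = 0: r = r^2 mod 47 = 35^2 = 3
  -> s = B^a = 3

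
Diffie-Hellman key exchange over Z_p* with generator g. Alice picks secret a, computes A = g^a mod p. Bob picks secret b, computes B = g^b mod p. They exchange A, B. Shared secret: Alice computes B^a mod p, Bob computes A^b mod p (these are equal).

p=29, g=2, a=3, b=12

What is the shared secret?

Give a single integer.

A = 2^3 mod 29  (bits of 3 = 11)
  bit 0 = 1: r = r^2 * 2 mod 29 = 1^2 * 2 = 1*2 = 2
  bit 1 = 1: r = r^2 * 2 mod 29 = 2^2 * 2 = 4*2 = 8
  -> A = 8
B = 2^12 mod 29  (bits of 12 = 1100)
  bit 0 = 1: r = r^2 * 2 mod 29 = 1^2 * 2 = 1*2 = 2
  bit 1 = 1: r = r^2 * 2 mod 29 = 2^2 * 2 = 4*2 = 8
  bit 2 = 0: r = r^2 mod 29 = 8^2 = 6
  bit 3 = 0: r = r^2 mod 29 = 6^2 = 7
  -> B = 7
s = B^a = 7^3 mod 29  (bits of 3 = 11)
  bit 0 = 1: r = r^2 * 7 mod 29 = 1^2 * 7 = 1*7 = 7
  bit 1 = 1: r = r^2 * 7 mod 29 = 7^2 * 7 = 20*7 = 24
  -> s = B^a = 24

Answer: 24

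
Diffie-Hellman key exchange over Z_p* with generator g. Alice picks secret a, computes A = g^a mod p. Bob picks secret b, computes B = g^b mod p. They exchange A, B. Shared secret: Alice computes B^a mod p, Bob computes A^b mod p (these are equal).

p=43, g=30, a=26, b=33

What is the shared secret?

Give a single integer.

A = 30^26 mod 43  (bits of 26 = 11010)
  bit 0 = 1: r = r^2 * 30 mod 43 = 1^2 * 30 = 1*30 = 30
  bit 1 = 1: r = r^2 * 30 mod 43 = 30^2 * 30 = 40*30 = 39
  bit 2 = 0: r = r^2 mod 43 = 39^2 = 16
  bit 3 = 1: r = r^2 * 30 mod 43 = 16^2 * 30 = 41*30 = 26
  bit 4 = 0: r = r^2 mod 43 = 26^2 = 31
  -> A = 31
B = 30^33 mod 43  (bits of 33 = 100001)
  bit 0 = 1: r = r^2 * 30 mod 43 = 1^2 * 30 = 1*30 = 30
  bit 1 = 0: r = r^2 mod 43 = 30^2 = 40
  bit 2 = 0: r = r^2 mod 43 = 40^2 = 9
  bit 3 = 0: r = r^2 mod 43 = 9^2 = 38
  bit 4 = 0: r = r^2 mod 43 = 38^2 = 25
  bit 5 = 1: r = r^2 * 30 mod 43 = 25^2 * 30 = 23*30 = 2
  -> B = 2
s = B^a = 2^26 mod 43  (bits of 26 = 11010)
  bit 0 = 1: r = r^2 * 2 mod 43 = 1^2 * 2 = 1*2 = 2
  bit 1 = 1: r = r^2 * 2 mod 43 = 2^2 * 2 = 4*2 = 8
  bit 2 = 0: r = r^2 mod 43 = 8^2 = 21
  bit 3 = 1: r = r^2 * 2 mod 43 = 21^2 * 2 = 11*2 = 22
  bit 4 = 0: r = r^2 mod 43 = 22^2 = 11
  -> s = B^a = 11

Answer: 11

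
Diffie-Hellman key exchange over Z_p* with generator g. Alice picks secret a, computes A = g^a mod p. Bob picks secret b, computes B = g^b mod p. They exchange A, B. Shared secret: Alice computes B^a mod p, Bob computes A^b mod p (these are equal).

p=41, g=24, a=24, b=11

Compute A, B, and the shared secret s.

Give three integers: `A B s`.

Answer: 37 30 37

Derivation:
A = 24^24 mod 41  (bits of 24 = 11000)
  bit 0 = 1: r = r^2 * 24 mod 41 = 1^2 * 24 = 1*24 = 24
  bit 1 = 1: r = r^2 * 24 mod 41 = 24^2 * 24 = 2*24 = 7
  bit 2 = 0: r = r^2 mod 41 = 7^2 = 8
  bit 3 = 0: r = r^2 mod 41 = 8^2 = 23
  bit 4 = 0: r = r^2 mod 41 = 23^2 = 37
  -> A = 37
B = 24^11 mod 41  (bits of 11 = 1011)
  bit 0 = 1: r = r^2 * 24 mod 41 = 1^2 * 24 = 1*24 = 24
  bit 1 = 0: r = r^2 mod 41 = 24^2 = 2
  bit 2 = 1: r = r^2 * 24 mod 41 = 2^2 * 24 = 4*24 = 14
  bit 3 = 1: r = r^2 * 24 mod 41 = 14^2 * 24 = 32*24 = 30
  -> B = 30
s = B^a = 30^24 mod 41  (bits of 24 = 11000)
  bit 0 = 1: r = r^2 * 30 mod 41 = 1^2 * 30 = 1*30 = 30
  bit 1 = 1: r = r^2 * 30 mod 41 = 30^2 * 30 = 39*30 = 22
  bit 2 = 0: r = r^2 mod 41 = 22^2 = 33
  bit 3 = 0: r = r^2 mod 41 = 33^2 = 23
  bit 4 = 0: r = r^2 mod 41 = 23^2 = 37
  -> s = B^a = 37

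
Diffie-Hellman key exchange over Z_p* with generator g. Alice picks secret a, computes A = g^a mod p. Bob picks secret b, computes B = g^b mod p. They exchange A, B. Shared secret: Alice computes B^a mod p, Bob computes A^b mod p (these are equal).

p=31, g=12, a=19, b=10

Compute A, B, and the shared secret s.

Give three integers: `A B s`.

A = 12^19 mod 31  (bits of 19 = 10011)
  bit 0 = 1: r = r^2 * 12 mod 31 = 1^2 * 12 = 1*12 = 12
  bit 1 = 0: r = r^2 mod 31 = 12^2 = 20
  bit 2 = 0: r = r^2 mod 31 = 20^2 = 28
  bit 3 = 1: r = r^2 * 12 mod 31 = 28^2 * 12 = 9*12 = 15
  bit 4 = 1: r = r^2 * 12 mod 31 = 15^2 * 12 = 8*12 = 3
  -> A = 3
B = 12^10 mod 31  (bits of 10 = 1010)
  bit 0 = 1: r = r^2 * 12 mod 31 = 1^2 * 12 = 1*12 = 12
  bit 1 = 0: r = r^2 mod 31 = 12^2 = 20
  bit 2 = 1: r = r^2 * 12 mod 31 = 20^2 * 12 = 28*12 = 26
  bit 3 = 0: r = r^2 mod 31 = 26^2 = 25
  -> B = 25
s = B^a = 25^19 mod 31  (bits of 19 = 10011)
  bit 0 = 1: r = r^2 * 25 mod 31 = 1^2 * 25 = 1*25 = 25
  bit 1 = 0: r = r^2 mod 31 = 25^2 = 5
  bit 2 = 0: r = r^2 mod 31 = 5^2 = 25
  bit 3 = 1: r = r^2 * 25 mod 31 = 25^2 * 25 = 5*25 = 1
  bit 4 = 1: r = r^2 * 25 mod 31 = 1^2 * 25 = 1*25 = 25
  -> s = B^a = 25

Answer: 3 25 25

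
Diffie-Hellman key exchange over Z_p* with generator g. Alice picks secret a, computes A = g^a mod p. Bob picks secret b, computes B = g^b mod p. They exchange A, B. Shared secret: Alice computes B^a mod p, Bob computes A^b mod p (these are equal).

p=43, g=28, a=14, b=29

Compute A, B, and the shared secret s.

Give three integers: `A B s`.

Answer: 6 19 36

Derivation:
A = 28^14 mod 43  (bits of 14 = 1110)
  bit 0 = 1: r = r^2 * 28 mod 43 = 1^2 * 28 = 1*28 = 28
  bit 1 = 1: r = r^2 * 28 mod 43 = 28^2 * 28 = 10*28 = 22
  bit 2 = 1: r = r^2 * 28 mod 43 = 22^2 * 28 = 11*28 = 7
  bit 3 = 0: r = r^2 mod 43 = 7^2 = 6
  -> A = 6
B = 28^29 mod 43  (bits of 29 = 11101)
  bit 0 = 1: r = r^2 * 28 mod 43 = 1^2 * 28 = 1*28 = 28
  bit 1 = 1: r = r^2 * 28 mod 43 = 28^2 * 28 = 10*28 = 22
  bit 2 = 1: r = r^2 * 28 mod 43 = 22^2 * 28 = 11*28 = 7
  bit 3 = 0: r = r^2 mod 43 = 7^2 = 6
  bit 4 = 1: r = r^2 * 28 mod 43 = 6^2 * 28 = 36*28 = 19
  -> B = 19
s = B^a = 19^14 mod 43  (bits of 14 = 1110)
  bit 0 = 1: r = r^2 * 19 mod 43 = 1^2 * 19 = 1*19 = 19
  bit 1 = 1: r = r^2 * 19 mod 43 = 19^2 * 19 = 17*19 = 22
  bit 2 = 1: r = r^2 * 19 mod 43 = 22^2 * 19 = 11*19 = 37
  bit 3 = 0: r = r^2 mod 43 = 37^2 = 36
  -> s = B^a = 36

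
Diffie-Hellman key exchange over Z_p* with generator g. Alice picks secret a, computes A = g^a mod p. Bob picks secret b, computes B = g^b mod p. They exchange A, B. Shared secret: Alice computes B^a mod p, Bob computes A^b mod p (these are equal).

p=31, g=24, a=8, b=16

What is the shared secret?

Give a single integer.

Answer: 10

Derivation:
A = 24^8 mod 31  (bits of 8 = 1000)
  bit 0 = 1: r = r^2 * 24 mod 31 = 1^2 * 24 = 1*24 = 24
  bit 1 = 0: r = r^2 mod 31 = 24^2 = 18
  bit 2 = 0: r = r^2 mod 31 = 18^2 = 14
  bit 3 = 0: r = r^2 mod 31 = 14^2 = 10
  -> A = 10
B = 24^16 mod 31  (bits of 16 = 10000)
  bit 0 = 1: r = r^2 * 24 mod 31 = 1^2 * 24 = 1*24 = 24
  bit 1 = 0: r = r^2 mod 31 = 24^2 = 18
  bit 2 = 0: r = r^2 mod 31 = 18^2 = 14
  bit 3 = 0: r = r^2 mod 31 = 14^2 = 10
  bit 4 = 0: r = r^2 mod 31 = 10^2 = 7
  -> B = 7
s = B^a = 7^8 mod 31  (bits of 8 = 1000)
  bit 0 = 1: r = r^2 * 7 mod 31 = 1^2 * 7 = 1*7 = 7
  bit 1 = 0: r = r^2 mod 31 = 7^2 = 18
  bit 2 = 0: r = r^2 mod 31 = 18^2 = 14
  bit 3 = 0: r = r^2 mod 31 = 14^2 = 10
  -> s = B^a = 10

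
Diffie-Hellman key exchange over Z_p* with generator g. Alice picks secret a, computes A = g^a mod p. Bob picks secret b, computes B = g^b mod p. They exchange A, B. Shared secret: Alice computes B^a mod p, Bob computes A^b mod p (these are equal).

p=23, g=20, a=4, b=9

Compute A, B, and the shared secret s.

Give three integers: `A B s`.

A = 20^4 mod 23  (bits of 4 = 100)
  bit 0 = 1: r = r^2 * 20 mod 23 = 1^2 * 20 = 1*20 = 20
  bit 1 = 0: r = r^2 mod 23 = 20^2 = 9
  bit 2 = 0: r = r^2 mod 23 = 9^2 = 12
  -> A = 12
B = 20^9 mod 23  (bits of 9 = 1001)
  bit 0 = 1: r = r^2 * 20 mod 23 = 1^2 * 20 = 1*20 = 20
  bit 1 = 0: r = r^2 mod 23 = 20^2 = 9
  bit 2 = 0: r = r^2 mod 23 = 9^2 = 12
  bit 3 = 1: r = r^2 * 20 mod 23 = 12^2 * 20 = 6*20 = 5
  -> B = 5
s = B^a = 5^4 mod 23  (bits of 4 = 100)
  bit 0 = 1: r = r^2 * 5 mod 23 = 1^2 * 5 = 1*5 = 5
  bit 1 = 0: r = r^2 mod 23 = 5^2 = 2
  bit 2 = 0: r = r^2 mod 23 = 2^2 = 4
  -> s = B^a = 4

Answer: 12 5 4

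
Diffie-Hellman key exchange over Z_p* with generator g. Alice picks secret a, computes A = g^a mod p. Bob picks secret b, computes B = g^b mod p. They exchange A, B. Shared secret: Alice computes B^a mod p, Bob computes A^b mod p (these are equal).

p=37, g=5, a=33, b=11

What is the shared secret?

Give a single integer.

Answer: 14

Derivation:
A = 5^33 mod 37  (bits of 33 = 100001)
  bit 0 = 1: r = r^2 * 5 mod 37 = 1^2 * 5 = 1*5 = 5
  bit 1 = 0: r = r^2 mod 37 = 5^2 = 25
  bit 2 = 0: r = r^2 mod 37 = 25^2 = 33
  bit 3 = 0: r = r^2 mod 37 = 33^2 = 16
  bit 4 = 0: r = r^2 mod 37 = 16^2 = 34
  bit 5 = 1: r = r^2 * 5 mod 37 = 34^2 * 5 = 9*5 = 8
  -> A = 8
B = 5^11 mod 37  (bits of 11 = 1011)
  bit 0 = 1: r = r^2 * 5 mod 37 = 1^2 * 5 = 1*5 = 5
  bit 1 = 0: r = r^2 mod 37 = 5^2 = 25
  bit 2 = 1: r = r^2 * 5 mod 37 = 25^2 * 5 = 33*5 = 17
  bit 3 = 1: r = r^2 * 5 mod 37 = 17^2 * 5 = 30*5 = 2
  -> B = 2
s = B^a = 2^33 mod 37  (bits of 33 = 100001)
  bit 0 = 1: r = r^2 * 2 mod 37 = 1^2 * 2 = 1*2 = 2
  bit 1 = 0: r = r^2 mod 37 = 2^2 = 4
  bit 2 = 0: r = r^2 mod 37 = 4^2 = 16
  bit 3 = 0: r = r^2 mod 37 = 16^2 = 34
  bit 4 = 0: r = r^2 mod 37 = 34^2 = 9
  bit 5 = 1: r = r^2 * 2 mod 37 = 9^2 * 2 = 7*2 = 14
  -> s = B^a = 14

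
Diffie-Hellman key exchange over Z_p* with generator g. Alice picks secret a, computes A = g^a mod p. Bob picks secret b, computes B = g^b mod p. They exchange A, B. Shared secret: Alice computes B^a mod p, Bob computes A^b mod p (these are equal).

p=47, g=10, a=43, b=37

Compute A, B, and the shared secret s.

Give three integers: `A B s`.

Answer: 29 43 11

Derivation:
A = 10^43 mod 47  (bits of 43 = 101011)
  bit 0 = 1: r = r^2 * 10 mod 47 = 1^2 * 10 = 1*10 = 10
  bit 1 = 0: r = r^2 mod 47 = 10^2 = 6
  bit 2 = 1: r = r^2 * 10 mod 47 = 6^2 * 10 = 36*10 = 31
  bit 3 = 0: r = r^2 mod 47 = 31^2 = 21
  bit 4 = 1: r = r^2 * 10 mod 47 = 21^2 * 10 = 18*10 = 39
  bit 5 = 1: r = r^2 * 10 mod 47 = 39^2 * 10 = 17*10 = 29
  -> A = 29
B = 10^37 mod 47  (bits of 37 = 100101)
  bit 0 = 1: r = r^2 * 10 mod 47 = 1^2 * 10 = 1*10 = 10
  bit 1 = 0: r = r^2 mod 47 = 10^2 = 6
  bit 2 = 0: r = r^2 mod 47 = 6^2 = 36
  bit 3 = 1: r = r^2 * 10 mod 47 = 36^2 * 10 = 27*10 = 35
  bit 4 = 0: r = r^2 mod 47 = 35^2 = 3
  bit 5 = 1: r = r^2 * 10 mod 47 = 3^2 * 10 = 9*10 = 43
  -> B = 43
s = B^a = 43^43 mod 47  (bits of 43 = 101011)
  bit 0 = 1: r = r^2 * 43 mod 47 = 1^2 * 43 = 1*43 = 43
  bit 1 = 0: r = r^2 mod 47 = 43^2 = 16
  bit 2 = 1: r = r^2 * 43 mod 47 = 16^2 * 43 = 21*43 = 10
  bit 3 = 0: r = r^2 mod 47 = 10^2 = 6
  bit 4 = 1: r = r^2 * 43 mod 47 = 6^2 * 43 = 36*43 = 44
  bit 5 = 1: r = r^2 * 43 mod 47 = 44^2 * 43 = 9*43 = 11
  -> s = B^a = 11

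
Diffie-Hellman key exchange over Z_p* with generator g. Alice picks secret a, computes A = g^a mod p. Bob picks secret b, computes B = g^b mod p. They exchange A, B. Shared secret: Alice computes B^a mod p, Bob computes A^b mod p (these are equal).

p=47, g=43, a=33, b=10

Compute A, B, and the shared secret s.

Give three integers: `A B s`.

A = 43^33 mod 47  (bits of 33 = 100001)
  bit 0 = 1: r = r^2 * 43 mod 47 = 1^2 * 43 = 1*43 = 43
  bit 1 = 0: r = r^2 mod 47 = 43^2 = 16
  bit 2 = 0: r = r^2 mod 47 = 16^2 = 21
  bit 3 = 0: r = r^2 mod 47 = 21^2 = 18
  bit 4 = 0: r = r^2 mod 47 = 18^2 = 42
  bit 5 = 1: r = r^2 * 43 mod 47 = 42^2 * 43 = 25*43 = 41
  -> A = 41
B = 43^10 mod 47  (bits of 10 = 1010)
  bit 0 = 1: r = r^2 * 43 mod 47 = 1^2 * 43 = 1*43 = 43
  bit 1 = 0: r = r^2 mod 47 = 43^2 = 16
  bit 2 = 1: r = r^2 * 43 mod 47 = 16^2 * 43 = 21*43 = 10
  bit 3 = 0: r = r^2 mod 47 = 10^2 = 6
  -> B = 6
s = B^a = 6^33 mod 47  (bits of 33 = 100001)
  bit 0 = 1: r = r^2 * 6 mod 47 = 1^2 * 6 = 1*6 = 6
  bit 1 = 0: r = r^2 mod 47 = 6^2 = 36
  bit 2 = 0: r = r^2 mod 47 = 36^2 = 27
  bit 3 = 0: r = r^2 mod 47 = 27^2 = 24
  bit 4 = 0: r = r^2 mod 47 = 24^2 = 12
  bit 5 = 1: r = r^2 * 6 mod 47 = 12^2 * 6 = 3*6 = 18
  -> s = B^a = 18

Answer: 41 6 18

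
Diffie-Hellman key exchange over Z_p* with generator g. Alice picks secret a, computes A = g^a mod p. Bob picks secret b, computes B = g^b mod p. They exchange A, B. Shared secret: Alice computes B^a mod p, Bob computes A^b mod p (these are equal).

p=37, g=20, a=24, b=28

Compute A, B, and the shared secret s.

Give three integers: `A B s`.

A = 20^24 mod 37  (bits of 24 = 11000)
  bit 0 = 1: r = r^2 * 20 mod 37 = 1^2 * 20 = 1*20 = 20
  bit 1 = 1: r = r^2 * 20 mod 37 = 20^2 * 20 = 30*20 = 8
  bit 2 = 0: r = r^2 mod 37 = 8^2 = 27
  bit 3 = 0: r = r^2 mod 37 = 27^2 = 26
  bit 4 = 0: r = r^2 mod 37 = 26^2 = 10
  -> A = 10
B = 20^28 mod 37  (bits of 28 = 11100)
  bit 0 = 1: r = r^2 * 20 mod 37 = 1^2 * 20 = 1*20 = 20
  bit 1 = 1: r = r^2 * 20 mod 37 = 20^2 * 20 = 30*20 = 8
  bit 2 = 1: r = r^2 * 20 mod 37 = 8^2 * 20 = 27*20 = 22
  bit 3 = 0: r = r^2 mod 37 = 22^2 = 3
  bit 4 = 0: r = r^2 mod 37 = 3^2 = 9
  -> B = 9
s = B^a = 9^24 mod 37  (bits of 24 = 11000)
  bit 0 = 1: r = r^2 * 9 mod 37 = 1^2 * 9 = 1*9 = 9
  bit 1 = 1: r = r^2 * 9 mod 37 = 9^2 * 9 = 7*9 = 26
  bit 2 = 0: r = r^2 mod 37 = 26^2 = 10
  bit 3 = 0: r = r^2 mod 37 = 10^2 = 26
  bit 4 = 0: r = r^2 mod 37 = 26^2 = 10
  -> s = B^a = 10

Answer: 10 9 10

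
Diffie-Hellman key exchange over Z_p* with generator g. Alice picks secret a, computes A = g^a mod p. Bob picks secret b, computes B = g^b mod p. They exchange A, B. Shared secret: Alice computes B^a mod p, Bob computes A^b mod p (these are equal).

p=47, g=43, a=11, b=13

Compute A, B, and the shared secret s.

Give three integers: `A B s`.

A = 43^11 mod 47  (bits of 11 = 1011)
  bit 0 = 1: r = r^2 * 43 mod 47 = 1^2 * 43 = 1*43 = 43
  bit 1 = 0: r = r^2 mod 47 = 43^2 = 16
  bit 2 = 1: r = r^2 * 43 mod 47 = 16^2 * 43 = 21*43 = 10
  bit 3 = 1: r = r^2 * 43 mod 47 = 10^2 * 43 = 6*43 = 23
  -> A = 23
B = 43^13 mod 47  (bits of 13 = 1101)
  bit 0 = 1: r = r^2 * 43 mod 47 = 1^2 * 43 = 1*43 = 43
  bit 1 = 1: r = r^2 * 43 mod 47 = 43^2 * 43 = 16*43 = 30
  bit 2 = 0: r = r^2 mod 47 = 30^2 = 7
  bit 3 = 1: r = r^2 * 43 mod 47 = 7^2 * 43 = 2*43 = 39
  -> B = 39
s = B^a = 39^11 mod 47  (bits of 11 = 1011)
  bit 0 = 1: r = r^2 * 39 mod 47 = 1^2 * 39 = 1*39 = 39
  bit 1 = 0: r = r^2 mod 47 = 39^2 = 17
  bit 2 = 1: r = r^2 * 39 mod 47 = 17^2 * 39 = 7*39 = 38
  bit 3 = 1: r = r^2 * 39 mod 47 = 38^2 * 39 = 34*39 = 10
  -> s = B^a = 10

Answer: 23 39 10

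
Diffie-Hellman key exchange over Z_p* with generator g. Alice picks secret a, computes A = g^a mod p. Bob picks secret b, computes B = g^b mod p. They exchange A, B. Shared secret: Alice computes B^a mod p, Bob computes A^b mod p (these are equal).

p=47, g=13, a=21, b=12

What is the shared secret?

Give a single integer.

Answer: 18

Derivation:
A = 13^21 mod 47  (bits of 21 = 10101)
  bit 0 = 1: r = r^2 * 13 mod 47 = 1^2 * 13 = 1*13 = 13
  bit 1 = 0: r = r^2 mod 47 = 13^2 = 28
  bit 2 = 1: r = r^2 * 13 mod 47 = 28^2 * 13 = 32*13 = 40
  bit 3 = 0: r = r^2 mod 47 = 40^2 = 2
  bit 4 = 1: r = r^2 * 13 mod 47 = 2^2 * 13 = 4*13 = 5
  -> A = 5
B = 13^12 mod 47  (bits of 12 = 1100)
  bit 0 = 1: r = r^2 * 13 mod 47 = 1^2 * 13 = 1*13 = 13
  bit 1 = 1: r = r^2 * 13 mod 47 = 13^2 * 13 = 28*13 = 35
  bit 2 = 0: r = r^2 mod 47 = 35^2 = 3
  bit 3 = 0: r = r^2 mod 47 = 3^2 = 9
  -> B = 9
s = B^a = 9^21 mod 47  (bits of 21 = 10101)
  bit 0 = 1: r = r^2 * 9 mod 47 = 1^2 * 9 = 1*9 = 9
  bit 1 = 0: r = r^2 mod 47 = 9^2 = 34
  bit 2 = 1: r = r^2 * 9 mod 47 = 34^2 * 9 = 28*9 = 17
  bit 3 = 0: r = r^2 mod 47 = 17^2 = 7
  bit 4 = 1: r = r^2 * 9 mod 47 = 7^2 * 9 = 2*9 = 18
  -> s = B^a = 18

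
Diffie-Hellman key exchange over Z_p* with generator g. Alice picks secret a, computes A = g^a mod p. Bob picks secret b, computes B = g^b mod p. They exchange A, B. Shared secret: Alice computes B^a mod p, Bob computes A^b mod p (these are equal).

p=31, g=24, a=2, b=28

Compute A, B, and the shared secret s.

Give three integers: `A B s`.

Answer: 18 19 20

Derivation:
A = 24^2 mod 31  (bits of 2 = 10)
  bit 0 = 1: r = r^2 * 24 mod 31 = 1^2 * 24 = 1*24 = 24
  bit 1 = 0: r = r^2 mod 31 = 24^2 = 18
  -> A = 18
B = 24^28 mod 31  (bits of 28 = 11100)
  bit 0 = 1: r = r^2 * 24 mod 31 = 1^2 * 24 = 1*24 = 24
  bit 1 = 1: r = r^2 * 24 mod 31 = 24^2 * 24 = 18*24 = 29
  bit 2 = 1: r = r^2 * 24 mod 31 = 29^2 * 24 = 4*24 = 3
  bit 3 = 0: r = r^2 mod 31 = 3^2 = 9
  bit 4 = 0: r = r^2 mod 31 = 9^2 = 19
  -> B = 19
s = B^a = 19^2 mod 31  (bits of 2 = 10)
  bit 0 = 1: r = r^2 * 19 mod 31 = 1^2 * 19 = 1*19 = 19
  bit 1 = 0: r = r^2 mod 31 = 19^2 = 20
  -> s = B^a = 20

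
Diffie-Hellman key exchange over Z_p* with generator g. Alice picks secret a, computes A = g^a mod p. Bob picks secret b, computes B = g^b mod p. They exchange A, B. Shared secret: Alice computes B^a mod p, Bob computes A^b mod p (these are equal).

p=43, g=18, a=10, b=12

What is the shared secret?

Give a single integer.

A = 18^10 mod 43  (bits of 10 = 1010)
  bit 0 = 1: r = r^2 * 18 mod 43 = 1^2 * 18 = 1*18 = 18
  bit 1 = 0: r = r^2 mod 43 = 18^2 = 23
  bit 2 = 1: r = r^2 * 18 mod 43 = 23^2 * 18 = 13*18 = 19
  bit 3 = 0: r = r^2 mod 43 = 19^2 = 17
  -> A = 17
B = 18^12 mod 43  (bits of 12 = 1100)
  bit 0 = 1: r = r^2 * 18 mod 43 = 1^2 * 18 = 1*18 = 18
  bit 1 = 1: r = r^2 * 18 mod 43 = 18^2 * 18 = 23*18 = 27
  bit 2 = 0: r = r^2 mod 43 = 27^2 = 41
  bit 3 = 0: r = r^2 mod 43 = 41^2 = 4
  -> B = 4
s = B^a = 4^10 mod 43  (bits of 10 = 1010)
  bit 0 = 1: r = r^2 * 4 mod 43 = 1^2 * 4 = 1*4 = 4
  bit 1 = 0: r = r^2 mod 43 = 4^2 = 16
  bit 2 = 1: r = r^2 * 4 mod 43 = 16^2 * 4 = 41*4 = 35
  bit 3 = 0: r = r^2 mod 43 = 35^2 = 21
  -> s = B^a = 21

Answer: 21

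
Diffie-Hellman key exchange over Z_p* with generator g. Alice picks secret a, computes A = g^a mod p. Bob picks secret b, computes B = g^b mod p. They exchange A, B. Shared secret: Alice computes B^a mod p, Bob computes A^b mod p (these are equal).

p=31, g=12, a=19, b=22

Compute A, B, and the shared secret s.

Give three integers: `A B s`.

Answer: 3 7 14

Derivation:
A = 12^19 mod 31  (bits of 19 = 10011)
  bit 0 = 1: r = r^2 * 12 mod 31 = 1^2 * 12 = 1*12 = 12
  bit 1 = 0: r = r^2 mod 31 = 12^2 = 20
  bit 2 = 0: r = r^2 mod 31 = 20^2 = 28
  bit 3 = 1: r = r^2 * 12 mod 31 = 28^2 * 12 = 9*12 = 15
  bit 4 = 1: r = r^2 * 12 mod 31 = 15^2 * 12 = 8*12 = 3
  -> A = 3
B = 12^22 mod 31  (bits of 22 = 10110)
  bit 0 = 1: r = r^2 * 12 mod 31 = 1^2 * 12 = 1*12 = 12
  bit 1 = 0: r = r^2 mod 31 = 12^2 = 20
  bit 2 = 1: r = r^2 * 12 mod 31 = 20^2 * 12 = 28*12 = 26
  bit 3 = 1: r = r^2 * 12 mod 31 = 26^2 * 12 = 25*12 = 21
  bit 4 = 0: r = r^2 mod 31 = 21^2 = 7
  -> B = 7
s = B^a = 7^19 mod 31  (bits of 19 = 10011)
  bit 0 = 1: r = r^2 * 7 mod 31 = 1^2 * 7 = 1*7 = 7
  bit 1 = 0: r = r^2 mod 31 = 7^2 = 18
  bit 2 = 0: r = r^2 mod 31 = 18^2 = 14
  bit 3 = 1: r = r^2 * 7 mod 31 = 14^2 * 7 = 10*7 = 8
  bit 4 = 1: r = r^2 * 7 mod 31 = 8^2 * 7 = 2*7 = 14
  -> s = B^a = 14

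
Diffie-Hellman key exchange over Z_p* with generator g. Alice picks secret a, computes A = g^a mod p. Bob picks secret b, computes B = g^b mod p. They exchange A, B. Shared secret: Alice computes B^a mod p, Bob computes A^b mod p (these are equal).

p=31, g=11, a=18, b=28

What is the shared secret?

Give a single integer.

Answer: 8

Derivation:
A = 11^18 mod 31  (bits of 18 = 10010)
  bit 0 = 1: r = r^2 * 11 mod 31 = 1^2 * 11 = 1*11 = 11
  bit 1 = 0: r = r^2 mod 31 = 11^2 = 28
  bit 2 = 0: r = r^2 mod 31 = 28^2 = 9
  bit 3 = 1: r = r^2 * 11 mod 31 = 9^2 * 11 = 19*11 = 23
  bit 4 = 0: r = r^2 mod 31 = 23^2 = 2
  -> A = 2
B = 11^28 mod 31  (bits of 28 = 11100)
  bit 0 = 1: r = r^2 * 11 mod 31 = 1^2 * 11 = 1*11 = 11
  bit 1 = 1: r = r^2 * 11 mod 31 = 11^2 * 11 = 28*11 = 29
  bit 2 = 1: r = r^2 * 11 mod 31 = 29^2 * 11 = 4*11 = 13
  bit 3 = 0: r = r^2 mod 31 = 13^2 = 14
  bit 4 = 0: r = r^2 mod 31 = 14^2 = 10
  -> B = 10
s = B^a = 10^18 mod 31  (bits of 18 = 10010)
  bit 0 = 1: r = r^2 * 10 mod 31 = 1^2 * 10 = 1*10 = 10
  bit 1 = 0: r = r^2 mod 31 = 10^2 = 7
  bit 2 = 0: r = r^2 mod 31 = 7^2 = 18
  bit 3 = 1: r = r^2 * 10 mod 31 = 18^2 * 10 = 14*10 = 16
  bit 4 = 0: r = r^2 mod 31 = 16^2 = 8
  -> s = B^a = 8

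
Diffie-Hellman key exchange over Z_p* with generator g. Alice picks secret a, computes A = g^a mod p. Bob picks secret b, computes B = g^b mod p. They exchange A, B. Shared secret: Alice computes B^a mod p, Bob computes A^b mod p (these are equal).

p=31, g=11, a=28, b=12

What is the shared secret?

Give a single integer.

Answer: 4

Derivation:
A = 11^28 mod 31  (bits of 28 = 11100)
  bit 0 = 1: r = r^2 * 11 mod 31 = 1^2 * 11 = 1*11 = 11
  bit 1 = 1: r = r^2 * 11 mod 31 = 11^2 * 11 = 28*11 = 29
  bit 2 = 1: r = r^2 * 11 mod 31 = 29^2 * 11 = 4*11 = 13
  bit 3 = 0: r = r^2 mod 31 = 13^2 = 14
  bit 4 = 0: r = r^2 mod 31 = 14^2 = 10
  -> A = 10
B = 11^12 mod 31  (bits of 12 = 1100)
  bit 0 = 1: r = r^2 * 11 mod 31 = 1^2 * 11 = 1*11 = 11
  bit 1 = 1: r = r^2 * 11 mod 31 = 11^2 * 11 = 28*11 = 29
  bit 2 = 0: r = r^2 mod 31 = 29^2 = 4
  bit 3 = 0: r = r^2 mod 31 = 4^2 = 16
  -> B = 16
s = B^a = 16^28 mod 31  (bits of 28 = 11100)
  bit 0 = 1: r = r^2 * 16 mod 31 = 1^2 * 16 = 1*16 = 16
  bit 1 = 1: r = r^2 * 16 mod 31 = 16^2 * 16 = 8*16 = 4
  bit 2 = 1: r = r^2 * 16 mod 31 = 4^2 * 16 = 16*16 = 8
  bit 3 = 0: r = r^2 mod 31 = 8^2 = 2
  bit 4 = 0: r = r^2 mod 31 = 2^2 = 4
  -> s = B^a = 4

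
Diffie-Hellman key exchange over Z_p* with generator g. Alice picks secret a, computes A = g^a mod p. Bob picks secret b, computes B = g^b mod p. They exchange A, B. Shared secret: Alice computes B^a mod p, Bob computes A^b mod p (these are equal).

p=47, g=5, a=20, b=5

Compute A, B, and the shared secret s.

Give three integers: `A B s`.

A = 5^20 mod 47  (bits of 20 = 10100)
  bit 0 = 1: r = r^2 * 5 mod 47 = 1^2 * 5 = 1*5 = 5
  bit 1 = 0: r = r^2 mod 47 = 5^2 = 25
  bit 2 = 1: r = r^2 * 5 mod 47 = 25^2 * 5 = 14*5 = 23
  bit 3 = 0: r = r^2 mod 47 = 23^2 = 12
  bit 4 = 0: r = r^2 mod 47 = 12^2 = 3
  -> A = 3
B = 5^5 mod 47  (bits of 5 = 101)
  bit 0 = 1: r = r^2 * 5 mod 47 = 1^2 * 5 = 1*5 = 5
  bit 1 = 0: r = r^2 mod 47 = 5^2 = 25
  bit 2 = 1: r = r^2 * 5 mod 47 = 25^2 * 5 = 14*5 = 23
  -> B = 23
s = B^a = 23^20 mod 47  (bits of 20 = 10100)
  bit 0 = 1: r = r^2 * 23 mod 47 = 1^2 * 23 = 1*23 = 23
  bit 1 = 0: r = r^2 mod 47 = 23^2 = 12
  bit 2 = 1: r = r^2 * 23 mod 47 = 12^2 * 23 = 3*23 = 22
  bit 3 = 0: r = r^2 mod 47 = 22^2 = 14
  bit 4 = 0: r = r^2 mod 47 = 14^2 = 8
  -> s = B^a = 8

Answer: 3 23 8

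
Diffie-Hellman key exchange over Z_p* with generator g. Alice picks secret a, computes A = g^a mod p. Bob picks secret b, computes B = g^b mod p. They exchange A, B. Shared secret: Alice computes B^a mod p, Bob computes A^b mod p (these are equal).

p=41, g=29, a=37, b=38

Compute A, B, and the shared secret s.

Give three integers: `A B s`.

Answer: 34 2 36

Derivation:
A = 29^37 mod 41  (bits of 37 = 100101)
  bit 0 = 1: r = r^2 * 29 mod 41 = 1^2 * 29 = 1*29 = 29
  bit 1 = 0: r = r^2 mod 41 = 29^2 = 21
  bit 2 = 0: r = r^2 mod 41 = 21^2 = 31
  bit 3 = 1: r = r^2 * 29 mod 41 = 31^2 * 29 = 18*29 = 30
  bit 4 = 0: r = r^2 mod 41 = 30^2 = 39
  bit 5 = 1: r = r^2 * 29 mod 41 = 39^2 * 29 = 4*29 = 34
  -> A = 34
B = 29^38 mod 41  (bits of 38 = 100110)
  bit 0 = 1: r = r^2 * 29 mod 41 = 1^2 * 29 = 1*29 = 29
  bit 1 = 0: r = r^2 mod 41 = 29^2 = 21
  bit 2 = 0: r = r^2 mod 41 = 21^2 = 31
  bit 3 = 1: r = r^2 * 29 mod 41 = 31^2 * 29 = 18*29 = 30
  bit 4 = 1: r = r^2 * 29 mod 41 = 30^2 * 29 = 39*29 = 24
  bit 5 = 0: r = r^2 mod 41 = 24^2 = 2
  -> B = 2
s = B^a = 2^37 mod 41  (bits of 37 = 100101)
  bit 0 = 1: r = r^2 * 2 mod 41 = 1^2 * 2 = 1*2 = 2
  bit 1 = 0: r = r^2 mod 41 = 2^2 = 4
  bit 2 = 0: r = r^2 mod 41 = 4^2 = 16
  bit 3 = 1: r = r^2 * 2 mod 41 = 16^2 * 2 = 10*2 = 20
  bit 4 = 0: r = r^2 mod 41 = 20^2 = 31
  bit 5 = 1: r = r^2 * 2 mod 41 = 31^2 * 2 = 18*2 = 36
  -> s = B^a = 36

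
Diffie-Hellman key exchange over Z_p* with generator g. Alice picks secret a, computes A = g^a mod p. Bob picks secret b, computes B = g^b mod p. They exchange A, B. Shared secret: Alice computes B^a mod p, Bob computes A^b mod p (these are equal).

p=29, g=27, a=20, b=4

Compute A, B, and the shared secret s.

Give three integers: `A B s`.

Answer: 23 16 20

Derivation:
A = 27^20 mod 29  (bits of 20 = 10100)
  bit 0 = 1: r = r^2 * 27 mod 29 = 1^2 * 27 = 1*27 = 27
  bit 1 = 0: r = r^2 mod 29 = 27^2 = 4
  bit 2 = 1: r = r^2 * 27 mod 29 = 4^2 * 27 = 16*27 = 26
  bit 3 = 0: r = r^2 mod 29 = 26^2 = 9
  bit 4 = 0: r = r^2 mod 29 = 9^2 = 23
  -> A = 23
B = 27^4 mod 29  (bits of 4 = 100)
  bit 0 = 1: r = r^2 * 27 mod 29 = 1^2 * 27 = 1*27 = 27
  bit 1 = 0: r = r^2 mod 29 = 27^2 = 4
  bit 2 = 0: r = r^2 mod 29 = 4^2 = 16
  -> B = 16
s = B^a = 16^20 mod 29  (bits of 20 = 10100)
  bit 0 = 1: r = r^2 * 16 mod 29 = 1^2 * 16 = 1*16 = 16
  bit 1 = 0: r = r^2 mod 29 = 16^2 = 24
  bit 2 = 1: r = r^2 * 16 mod 29 = 24^2 * 16 = 25*16 = 23
  bit 3 = 0: r = r^2 mod 29 = 23^2 = 7
  bit 4 = 0: r = r^2 mod 29 = 7^2 = 20
  -> s = B^a = 20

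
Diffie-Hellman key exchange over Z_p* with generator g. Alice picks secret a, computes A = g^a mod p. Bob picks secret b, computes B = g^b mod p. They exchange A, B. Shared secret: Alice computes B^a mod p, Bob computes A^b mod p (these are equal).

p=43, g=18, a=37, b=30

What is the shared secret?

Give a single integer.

A = 18^37 mod 43  (bits of 37 = 100101)
  bit 0 = 1: r = r^2 * 18 mod 43 = 1^2 * 18 = 1*18 = 18
  bit 1 = 0: r = r^2 mod 43 = 18^2 = 23
  bit 2 = 0: r = r^2 mod 43 = 23^2 = 13
  bit 3 = 1: r = r^2 * 18 mod 43 = 13^2 * 18 = 40*18 = 32
  bit 4 = 0: r = r^2 mod 43 = 32^2 = 35
  bit 5 = 1: r = r^2 * 18 mod 43 = 35^2 * 18 = 21*18 = 34
  -> A = 34
B = 18^30 mod 43  (bits of 30 = 11110)
  bit 0 = 1: r = r^2 * 18 mod 43 = 1^2 * 18 = 1*18 = 18
  bit 1 = 1: r = r^2 * 18 mod 43 = 18^2 * 18 = 23*18 = 27
  bit 2 = 1: r = r^2 * 18 mod 43 = 27^2 * 18 = 41*18 = 7
  bit 3 = 1: r = r^2 * 18 mod 43 = 7^2 * 18 = 6*18 = 22
  bit 4 = 0: r = r^2 mod 43 = 22^2 = 11
  -> B = 11
s = B^a = 11^37 mod 43  (bits of 37 = 100101)
  bit 0 = 1: r = r^2 * 11 mod 43 = 1^2 * 11 = 1*11 = 11
  bit 1 = 0: r = r^2 mod 43 = 11^2 = 35
  bit 2 = 0: r = r^2 mod 43 = 35^2 = 21
  bit 3 = 1: r = r^2 * 11 mod 43 = 21^2 * 11 = 11*11 = 35
  bit 4 = 0: r = r^2 mod 43 = 35^2 = 21
  bit 5 = 1: r = r^2 * 11 mod 43 = 21^2 * 11 = 11*11 = 35
  -> s = B^a = 35

Answer: 35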